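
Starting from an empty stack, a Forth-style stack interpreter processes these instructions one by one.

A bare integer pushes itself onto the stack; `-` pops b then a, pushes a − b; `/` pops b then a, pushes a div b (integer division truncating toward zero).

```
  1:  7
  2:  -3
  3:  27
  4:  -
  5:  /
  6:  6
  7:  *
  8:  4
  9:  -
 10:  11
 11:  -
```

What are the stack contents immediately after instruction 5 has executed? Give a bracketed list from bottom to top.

[0]

7  -> 7
-3 -> 7 -3
27 -> 7 -3 27
-  -> 7 -30
/  -> 0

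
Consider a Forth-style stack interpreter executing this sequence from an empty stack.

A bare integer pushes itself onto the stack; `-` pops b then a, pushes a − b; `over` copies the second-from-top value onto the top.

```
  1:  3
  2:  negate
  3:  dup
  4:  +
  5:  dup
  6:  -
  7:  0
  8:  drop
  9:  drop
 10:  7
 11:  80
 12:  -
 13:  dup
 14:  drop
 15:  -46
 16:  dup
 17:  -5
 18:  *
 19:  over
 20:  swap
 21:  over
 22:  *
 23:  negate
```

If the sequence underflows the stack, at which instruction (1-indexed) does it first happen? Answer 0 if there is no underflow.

0

3      -> 3
negate -> -3
dup    -> -3 -3
+      -> -6
dup    -> -6 -6
-      -> 0
0      -> 0 0
drop   -> 0
drop   -> (empty)
7      -> 7
80     -> 7 80
-      -> -73
dup    -> -73 -73
drop   -> -73
-46    -> -73 -46
dup    -> -73 -46 -46
-5     -> -73 -46 -46 -5
*      -> -73 -46 230
over   -> -73 -46 230 -46
swap   -> -73 -46 -46 230
over   -> -73 -46 -46 230 -46
*      -> -73 -46 -46 -10580
negate -> -73 -46 -46 10580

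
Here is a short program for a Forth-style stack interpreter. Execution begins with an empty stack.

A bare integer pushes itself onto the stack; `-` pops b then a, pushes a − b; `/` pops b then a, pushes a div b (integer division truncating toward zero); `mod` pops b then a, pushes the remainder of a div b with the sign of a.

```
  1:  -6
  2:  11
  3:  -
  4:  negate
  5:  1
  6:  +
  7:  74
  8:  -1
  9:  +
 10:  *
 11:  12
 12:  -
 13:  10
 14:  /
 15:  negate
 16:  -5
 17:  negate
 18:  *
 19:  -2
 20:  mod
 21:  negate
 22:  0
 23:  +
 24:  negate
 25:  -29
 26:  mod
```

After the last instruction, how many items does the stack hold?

-6     -> [-6]
11     -> [-6, 11]
-      -> [-17]
negate -> [17]
1      -> [17, 1]
+      -> [18]
74     -> [18, 74]
-1     -> [18, 74, -1]
+      -> [18, 73]
*      -> [1314]
12     -> [1314, 12]
-      -> [1302]
10     -> [1302, 10]
/      -> [130]
negate -> [-130]
-5     -> [-130, -5]
negate -> [-130, 5]
*      -> [-650]
-2     -> [-650, -2]
mod    -> [0]
negate -> [0]
0      -> [0, 0]
+      -> [0]
negate -> [0]
-29    -> [0, -29]
mod    -> [0]

1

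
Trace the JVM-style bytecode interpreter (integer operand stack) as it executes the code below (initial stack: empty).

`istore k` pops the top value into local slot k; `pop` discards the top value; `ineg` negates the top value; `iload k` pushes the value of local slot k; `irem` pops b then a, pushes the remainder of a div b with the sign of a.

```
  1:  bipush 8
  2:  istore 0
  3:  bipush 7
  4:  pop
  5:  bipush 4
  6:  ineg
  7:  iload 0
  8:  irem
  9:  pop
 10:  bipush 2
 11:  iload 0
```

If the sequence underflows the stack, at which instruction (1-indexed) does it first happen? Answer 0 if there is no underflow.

0

bipush 8 -> 8
istore 0 -> (empty)
bipush 7 -> 7
pop      -> (empty)
bipush 4 -> 4
ineg     -> -4
iload 0  -> -4 8
irem     -> -4
pop      -> (empty)
bipush 2 -> 2
iload 0  -> 2 8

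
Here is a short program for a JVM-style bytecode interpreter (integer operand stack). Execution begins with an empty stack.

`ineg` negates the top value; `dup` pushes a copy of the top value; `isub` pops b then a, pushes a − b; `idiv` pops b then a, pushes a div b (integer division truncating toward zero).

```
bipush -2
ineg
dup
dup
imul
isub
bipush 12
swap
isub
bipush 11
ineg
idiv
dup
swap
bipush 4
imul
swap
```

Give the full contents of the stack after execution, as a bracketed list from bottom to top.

bipush -2 -> [-2]
ineg      -> [2]
dup       -> [2, 2]
dup       -> [2, 2, 2]
imul      -> [2, 4]
isub      -> [-2]
bipush 12 -> [-2, 12]
swap      -> [12, -2]
isub      -> [14]
bipush 11 -> [14, 11]
ineg      -> [14, -11]
idiv      -> [-1]
dup       -> [-1, -1]
swap      -> [-1, -1]
bipush 4  -> [-1, -1, 4]
imul      -> [-1, -4]
swap      -> [-4, -1]

[-4, -1]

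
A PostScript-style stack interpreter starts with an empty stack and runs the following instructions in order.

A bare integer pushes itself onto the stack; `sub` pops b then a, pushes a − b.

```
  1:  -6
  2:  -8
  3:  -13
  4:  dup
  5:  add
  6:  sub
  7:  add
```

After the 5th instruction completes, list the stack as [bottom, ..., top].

[-6, -8, -26]

-6  → [-6]
-8  → [-6, -8]
-13 → [-6, -8, -13]
dup → [-6, -8, -13, -13]
add → [-6, -8, -26]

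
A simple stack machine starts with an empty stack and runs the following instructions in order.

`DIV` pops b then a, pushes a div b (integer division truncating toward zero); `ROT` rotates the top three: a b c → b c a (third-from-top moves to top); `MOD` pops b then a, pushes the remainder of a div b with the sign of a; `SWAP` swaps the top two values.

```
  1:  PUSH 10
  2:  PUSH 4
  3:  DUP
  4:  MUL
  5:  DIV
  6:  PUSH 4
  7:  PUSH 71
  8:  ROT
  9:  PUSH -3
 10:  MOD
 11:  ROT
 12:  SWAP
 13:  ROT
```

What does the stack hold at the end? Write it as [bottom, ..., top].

[4, 0, 71]

PUSH 10 → 10
PUSH 4  → 10 4
DUP     → 10 4 4
MUL     → 10 16
DIV     → 0
PUSH 4  → 0 4
PUSH 71 → 0 4 71
ROT     → 4 71 0
PUSH -3 → 4 71 0 -3
MOD     → 4 71 0
ROT     → 71 0 4
SWAP    → 71 4 0
ROT     → 4 0 71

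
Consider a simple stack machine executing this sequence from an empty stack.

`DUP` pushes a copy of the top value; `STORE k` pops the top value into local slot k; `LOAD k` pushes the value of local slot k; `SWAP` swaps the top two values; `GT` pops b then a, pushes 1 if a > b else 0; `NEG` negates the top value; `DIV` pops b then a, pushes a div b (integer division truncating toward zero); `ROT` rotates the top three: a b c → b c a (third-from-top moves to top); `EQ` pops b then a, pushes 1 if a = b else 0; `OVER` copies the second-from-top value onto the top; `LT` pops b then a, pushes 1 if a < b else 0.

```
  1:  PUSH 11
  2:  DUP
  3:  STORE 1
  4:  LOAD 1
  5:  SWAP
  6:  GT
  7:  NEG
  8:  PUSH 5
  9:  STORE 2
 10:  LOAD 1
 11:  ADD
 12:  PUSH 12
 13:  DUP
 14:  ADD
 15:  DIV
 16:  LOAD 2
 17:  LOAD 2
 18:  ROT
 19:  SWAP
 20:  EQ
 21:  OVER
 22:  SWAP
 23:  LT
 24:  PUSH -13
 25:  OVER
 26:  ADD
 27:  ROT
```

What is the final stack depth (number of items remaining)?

PUSH 11  -> 11
DUP      -> 11 11
STORE 1  -> 11
LOAD 1   -> 11 11
SWAP     -> 11 11
GT       -> 0
NEG      -> 0
PUSH 5   -> 0 5
STORE 2  -> 0
LOAD 1   -> 0 11
ADD      -> 11
PUSH 12  -> 11 12
DUP      -> 11 12 12
ADD      -> 11 24
DIV      -> 0
LOAD 2   -> 0 5
LOAD 2   -> 0 5 5
ROT      -> 5 5 0
SWAP     -> 5 0 5
EQ       -> 5 0
OVER     -> 5 0 5
SWAP     -> 5 5 0
LT       -> 5 0
PUSH -13 -> 5 0 -13
OVER     -> 5 0 -13 0
ADD      -> 5 0 -13
ROT      -> 0 -13 5

3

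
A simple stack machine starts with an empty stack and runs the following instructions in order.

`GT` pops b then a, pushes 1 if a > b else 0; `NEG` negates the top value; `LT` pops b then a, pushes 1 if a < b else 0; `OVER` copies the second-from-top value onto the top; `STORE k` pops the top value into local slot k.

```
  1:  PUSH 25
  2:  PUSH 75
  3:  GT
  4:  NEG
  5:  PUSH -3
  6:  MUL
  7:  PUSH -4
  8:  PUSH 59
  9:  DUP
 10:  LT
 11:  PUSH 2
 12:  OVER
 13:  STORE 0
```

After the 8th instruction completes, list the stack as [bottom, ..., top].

PUSH 25  25
PUSH 75  25 75
GT       0
NEG      0
PUSH -3  0 -3
MUL      0
PUSH -4  0 -4
PUSH 59  0 -4 59

[0, -4, 59]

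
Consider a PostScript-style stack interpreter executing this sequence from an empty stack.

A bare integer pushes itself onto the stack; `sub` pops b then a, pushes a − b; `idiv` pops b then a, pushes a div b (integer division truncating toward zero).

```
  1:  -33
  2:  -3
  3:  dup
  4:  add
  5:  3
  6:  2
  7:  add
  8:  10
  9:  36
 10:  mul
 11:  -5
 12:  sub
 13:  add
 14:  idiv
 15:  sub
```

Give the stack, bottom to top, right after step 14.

[-33, 0]

-33  -> -33
-3   -> -33 -3
dup  -> -33 -3 -3
add  -> -33 -6
3    -> -33 -6 3
2    -> -33 -6 3 2
add  -> -33 -6 5
10   -> -33 -6 5 10
36   -> -33 -6 5 10 36
mul  -> -33 -6 5 360
-5   -> -33 -6 5 360 -5
sub  -> -33 -6 5 365
add  -> -33 -6 370
idiv -> -33 0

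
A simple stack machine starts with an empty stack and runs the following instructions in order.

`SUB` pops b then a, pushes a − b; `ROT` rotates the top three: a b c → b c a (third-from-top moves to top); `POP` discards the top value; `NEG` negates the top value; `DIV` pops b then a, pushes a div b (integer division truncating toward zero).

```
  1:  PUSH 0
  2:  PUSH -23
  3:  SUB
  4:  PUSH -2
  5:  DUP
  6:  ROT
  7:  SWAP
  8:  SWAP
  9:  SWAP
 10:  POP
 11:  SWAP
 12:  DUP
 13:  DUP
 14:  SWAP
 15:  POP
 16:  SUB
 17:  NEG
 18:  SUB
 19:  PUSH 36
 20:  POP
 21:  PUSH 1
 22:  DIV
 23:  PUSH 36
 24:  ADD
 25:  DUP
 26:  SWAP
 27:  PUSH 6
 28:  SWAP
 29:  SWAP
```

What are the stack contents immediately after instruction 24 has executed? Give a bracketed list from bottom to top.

[59]

PUSH 0   → [0]
PUSH -23 → [0, -23]
SUB      → [23]
PUSH -2  → [23, -2]
DUP      → [23, -2, -2]
ROT      → [-2, -2, 23]
SWAP     → [-2, 23, -2]
SWAP     → [-2, -2, 23]
SWAP     → [-2, 23, -2]
POP      → [-2, 23]
SWAP     → [23, -2]
DUP      → [23, -2, -2]
DUP      → [23, -2, -2, -2]
SWAP     → [23, -2, -2, -2]
POP      → [23, -2, -2]
SUB      → [23, 0]
NEG      → [23, 0]
SUB      → [23]
PUSH 36  → [23, 36]
POP      → [23]
PUSH 1   → [23, 1]
DIV      → [23]
PUSH 36  → [23, 36]
ADD      → [59]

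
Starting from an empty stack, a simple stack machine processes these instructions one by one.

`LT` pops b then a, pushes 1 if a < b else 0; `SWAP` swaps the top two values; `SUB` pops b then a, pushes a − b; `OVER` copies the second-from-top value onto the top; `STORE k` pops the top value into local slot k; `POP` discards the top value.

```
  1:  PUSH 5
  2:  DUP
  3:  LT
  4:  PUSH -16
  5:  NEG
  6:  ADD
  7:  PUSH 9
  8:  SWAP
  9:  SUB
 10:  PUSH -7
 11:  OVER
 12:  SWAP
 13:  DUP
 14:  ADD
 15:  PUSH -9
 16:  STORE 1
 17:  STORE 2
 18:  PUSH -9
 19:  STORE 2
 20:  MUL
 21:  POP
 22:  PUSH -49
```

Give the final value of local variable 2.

-9

PUSH 5   -> [5]
DUP      -> [5, 5]
LT       -> [0]
PUSH -16 -> [0, -16]
NEG      -> [0, 16]
ADD      -> [16]
PUSH 9   -> [16, 9]
SWAP     -> [9, 16]
SUB      -> [-7]
PUSH -7  -> [-7, -7]
OVER     -> [-7, -7, -7]
SWAP     -> [-7, -7, -7]
DUP      -> [-7, -7, -7, -7]
ADD      -> [-7, -7, -14]
PUSH -9  -> [-7, -7, -14, -9]
STORE 1  -> [-7, -7, -14]
STORE 2  -> [-7, -7]
PUSH -9  -> [-7, -7, -9]
STORE 2  -> [-7, -7]
MUL      -> [49]
POP      -> []
PUSH -49 -> [-49]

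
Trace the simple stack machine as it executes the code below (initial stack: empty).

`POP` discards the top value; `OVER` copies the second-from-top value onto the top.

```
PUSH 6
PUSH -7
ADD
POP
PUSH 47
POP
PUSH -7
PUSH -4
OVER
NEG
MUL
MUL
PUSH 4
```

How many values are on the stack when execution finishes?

2

PUSH 6  : [6]
PUSH -7 : [6, -7]
ADD     : [-1]
POP     : []
PUSH 47 : [47]
POP     : []
PUSH -7 : [-7]
PUSH -4 : [-7, -4]
OVER    : [-7, -4, -7]
NEG     : [-7, -4, 7]
MUL     : [-7, -28]
MUL     : [196]
PUSH 4  : [196, 4]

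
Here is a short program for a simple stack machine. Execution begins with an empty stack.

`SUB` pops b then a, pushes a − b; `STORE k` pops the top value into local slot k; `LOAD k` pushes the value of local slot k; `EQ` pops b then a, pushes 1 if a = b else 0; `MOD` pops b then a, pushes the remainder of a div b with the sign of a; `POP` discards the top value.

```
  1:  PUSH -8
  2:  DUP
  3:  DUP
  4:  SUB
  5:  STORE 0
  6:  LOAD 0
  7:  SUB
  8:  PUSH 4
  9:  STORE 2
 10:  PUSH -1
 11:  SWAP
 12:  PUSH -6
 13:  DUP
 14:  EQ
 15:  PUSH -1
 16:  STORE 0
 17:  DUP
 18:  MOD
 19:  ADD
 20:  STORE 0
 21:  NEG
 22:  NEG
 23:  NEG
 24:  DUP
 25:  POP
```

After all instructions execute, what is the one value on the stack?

PUSH -8 : -8
DUP     : -8 -8
DUP     : -8 -8 -8
SUB     : -8 0
STORE 0 : -8
LOAD 0  : -8 0
SUB     : -8
PUSH 4  : -8 4
STORE 2 : -8
PUSH -1 : -8 -1
SWAP    : -1 -8
PUSH -6 : -1 -8 -6
DUP     : -1 -8 -6 -6
EQ      : -1 -8 1
PUSH -1 : -1 -8 1 -1
STORE 0 : -1 -8 1
DUP     : -1 -8 1 1
MOD     : -1 -8 0
ADD     : -1 -8
STORE 0 : -1
NEG     : 1
NEG     : -1
NEG     : 1
DUP     : 1 1
POP     : 1

1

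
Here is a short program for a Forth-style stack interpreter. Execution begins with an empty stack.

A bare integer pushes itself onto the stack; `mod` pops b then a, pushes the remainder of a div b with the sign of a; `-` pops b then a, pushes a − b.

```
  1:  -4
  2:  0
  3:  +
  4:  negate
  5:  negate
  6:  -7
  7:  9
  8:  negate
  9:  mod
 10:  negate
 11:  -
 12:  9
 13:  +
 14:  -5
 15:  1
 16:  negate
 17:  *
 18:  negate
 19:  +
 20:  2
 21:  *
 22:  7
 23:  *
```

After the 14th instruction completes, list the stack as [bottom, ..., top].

[-2, -5]

-4     -> -4
0      -> -4 0
+      -> -4
negate -> 4
negate -> -4
-7     -> -4 -7
9      -> -4 -7 9
negate -> -4 -7 -9
mod    -> -4 -7
negate -> -4 7
-      -> -11
9      -> -11 9
+      -> -2
-5     -> -2 -5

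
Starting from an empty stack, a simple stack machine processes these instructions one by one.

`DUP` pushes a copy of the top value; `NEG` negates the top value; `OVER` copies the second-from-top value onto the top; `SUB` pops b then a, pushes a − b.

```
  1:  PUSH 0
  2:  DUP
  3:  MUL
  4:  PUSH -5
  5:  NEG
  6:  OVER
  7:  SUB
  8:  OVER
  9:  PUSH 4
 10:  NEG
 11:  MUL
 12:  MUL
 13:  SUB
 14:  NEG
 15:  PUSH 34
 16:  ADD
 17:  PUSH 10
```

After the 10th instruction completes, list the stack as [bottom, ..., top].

PUSH 0   0
DUP      0 0
MUL      0
PUSH -5  0 -5
NEG      0 5
OVER     0 5 0
SUB      0 5
OVER     0 5 0
PUSH 4   0 5 0 4
NEG      0 5 0 -4

[0, 5, 0, -4]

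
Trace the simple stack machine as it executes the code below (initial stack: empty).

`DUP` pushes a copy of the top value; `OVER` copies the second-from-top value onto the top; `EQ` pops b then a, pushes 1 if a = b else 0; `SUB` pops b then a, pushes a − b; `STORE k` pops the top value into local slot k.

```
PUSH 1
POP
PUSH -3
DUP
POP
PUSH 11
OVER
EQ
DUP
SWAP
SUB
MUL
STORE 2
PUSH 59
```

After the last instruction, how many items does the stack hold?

1

PUSH 1  -> [1]
POP     -> []
PUSH -3 -> [-3]
DUP     -> [-3, -3]
POP     -> [-3]
PUSH 11 -> [-3, 11]
OVER    -> [-3, 11, -3]
EQ      -> [-3, 0]
DUP     -> [-3, 0, 0]
SWAP    -> [-3, 0, 0]
SUB     -> [-3, 0]
MUL     -> [0]
STORE 2 -> []
PUSH 59 -> [59]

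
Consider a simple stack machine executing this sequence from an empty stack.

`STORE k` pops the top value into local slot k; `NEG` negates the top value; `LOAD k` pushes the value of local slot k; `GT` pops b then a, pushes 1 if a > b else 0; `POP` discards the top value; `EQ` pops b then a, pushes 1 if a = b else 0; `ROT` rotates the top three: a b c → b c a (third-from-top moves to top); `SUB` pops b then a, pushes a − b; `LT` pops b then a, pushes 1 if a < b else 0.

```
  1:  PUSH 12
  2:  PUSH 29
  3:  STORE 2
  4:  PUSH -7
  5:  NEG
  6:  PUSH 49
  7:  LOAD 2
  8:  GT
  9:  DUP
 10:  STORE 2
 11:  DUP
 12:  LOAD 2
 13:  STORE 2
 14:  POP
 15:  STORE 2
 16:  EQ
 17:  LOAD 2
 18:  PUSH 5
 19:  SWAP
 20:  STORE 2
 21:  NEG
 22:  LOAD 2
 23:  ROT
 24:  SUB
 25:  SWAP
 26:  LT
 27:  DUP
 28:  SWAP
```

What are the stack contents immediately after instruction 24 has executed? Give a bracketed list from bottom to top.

[-5, 1]

PUSH 12 -> [12]
PUSH 29 -> [12, 29]
STORE 2 -> [12]
PUSH -7 -> [12, -7]
NEG     -> [12, 7]
PUSH 49 -> [12, 7, 49]
LOAD 2  -> [12, 7, 49, 29]
GT      -> [12, 7, 1]
DUP     -> [12, 7, 1, 1]
STORE 2 -> [12, 7, 1]
DUP     -> [12, 7, 1, 1]
LOAD 2  -> [12, 7, 1, 1, 1]
STORE 2 -> [12, 7, 1, 1]
POP     -> [12, 7, 1]
STORE 2 -> [12, 7]
EQ      -> [0]
LOAD 2  -> [0, 1]
PUSH 5  -> [0, 1, 5]
SWAP    -> [0, 5, 1]
STORE 2 -> [0, 5]
NEG     -> [0, -5]
LOAD 2  -> [0, -5, 1]
ROT     -> [-5, 1, 0]
SUB     -> [-5, 1]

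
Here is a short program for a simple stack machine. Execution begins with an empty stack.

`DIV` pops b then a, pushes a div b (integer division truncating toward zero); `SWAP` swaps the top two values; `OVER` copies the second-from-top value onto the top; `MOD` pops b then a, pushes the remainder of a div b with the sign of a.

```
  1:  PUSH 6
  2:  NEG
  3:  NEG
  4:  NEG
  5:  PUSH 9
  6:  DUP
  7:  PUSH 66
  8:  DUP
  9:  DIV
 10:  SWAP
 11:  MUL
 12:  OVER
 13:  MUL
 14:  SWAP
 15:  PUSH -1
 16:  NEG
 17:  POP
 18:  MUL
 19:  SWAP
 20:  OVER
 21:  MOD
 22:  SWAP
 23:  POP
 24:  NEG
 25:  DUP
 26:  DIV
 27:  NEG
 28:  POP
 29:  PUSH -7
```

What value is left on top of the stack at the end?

-7

PUSH 6  : 6
NEG     : -6
NEG     : 6
NEG     : -6
PUSH 9  : -6 9
DUP     : -6 9 9
PUSH 66 : -6 9 9 66
DUP     : -6 9 9 66 66
DIV     : -6 9 9 1
SWAP    : -6 9 1 9
MUL     : -6 9 9
OVER    : -6 9 9 9
MUL     : -6 9 81
SWAP    : -6 81 9
PUSH -1 : -6 81 9 -1
NEG     : -6 81 9 1
POP     : -6 81 9
MUL     : -6 729
SWAP    : 729 -6
OVER    : 729 -6 729
MOD     : 729 -6
SWAP    : -6 729
POP     : -6
NEG     : 6
DUP     : 6 6
DIV     : 1
NEG     : -1
POP     : (empty)
PUSH -7 : -7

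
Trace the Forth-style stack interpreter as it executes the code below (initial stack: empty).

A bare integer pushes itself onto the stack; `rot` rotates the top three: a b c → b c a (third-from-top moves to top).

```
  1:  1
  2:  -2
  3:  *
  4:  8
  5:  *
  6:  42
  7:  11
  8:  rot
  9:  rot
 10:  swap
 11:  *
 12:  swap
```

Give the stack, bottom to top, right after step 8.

[42, 11, -16]

1    [1]
-2   [1, -2]
*    [-2]
8    [-2, 8]
*    [-16]
42   [-16, 42]
11   [-16, 42, 11]
rot  [42, 11, -16]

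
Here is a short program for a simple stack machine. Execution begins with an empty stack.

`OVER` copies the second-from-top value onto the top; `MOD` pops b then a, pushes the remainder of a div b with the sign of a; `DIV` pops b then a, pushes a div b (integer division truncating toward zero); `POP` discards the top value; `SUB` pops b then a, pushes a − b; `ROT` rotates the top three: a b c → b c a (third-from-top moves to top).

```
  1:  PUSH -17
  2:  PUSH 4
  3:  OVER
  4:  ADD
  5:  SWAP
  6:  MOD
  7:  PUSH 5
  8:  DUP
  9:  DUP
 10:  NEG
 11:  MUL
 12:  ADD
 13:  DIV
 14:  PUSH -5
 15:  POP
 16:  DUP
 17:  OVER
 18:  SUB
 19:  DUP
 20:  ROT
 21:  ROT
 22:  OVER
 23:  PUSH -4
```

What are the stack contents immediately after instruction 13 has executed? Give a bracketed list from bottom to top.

[0]

PUSH -17 → -17
PUSH 4   → -17 4
OVER     → -17 4 -17
ADD      → -17 -13
SWAP     → -13 -17
MOD      → -13
PUSH 5   → -13 5
DUP      → -13 5 5
DUP      → -13 5 5 5
NEG      → -13 5 5 -5
MUL      → -13 5 -25
ADD      → -13 -20
DIV      → 0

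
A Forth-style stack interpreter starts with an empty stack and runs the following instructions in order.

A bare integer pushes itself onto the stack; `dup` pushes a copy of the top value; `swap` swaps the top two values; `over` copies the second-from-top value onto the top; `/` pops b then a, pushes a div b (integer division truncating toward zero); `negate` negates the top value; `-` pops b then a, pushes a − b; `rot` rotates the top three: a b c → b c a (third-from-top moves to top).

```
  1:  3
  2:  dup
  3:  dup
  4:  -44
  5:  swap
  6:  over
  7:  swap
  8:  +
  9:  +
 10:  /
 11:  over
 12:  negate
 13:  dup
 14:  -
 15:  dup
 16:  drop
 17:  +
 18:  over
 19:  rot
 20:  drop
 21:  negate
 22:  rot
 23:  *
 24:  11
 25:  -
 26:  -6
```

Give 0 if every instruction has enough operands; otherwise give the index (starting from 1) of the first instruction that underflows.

22

3      : [3]
dup    : [3, 3]
dup    : [3, 3, 3]
-44    : [3, 3, 3, -44]
swap   : [3, 3, -44, 3]
over   : [3, 3, -44, 3, -44]
swap   : [3, 3, -44, -44, 3]
+      : [3, 3, -44, -41]
+      : [3, 3, -85]
/      : [3, 0]
over   : [3, 0, 3]
negate : [3, 0, -3]
dup    : [3, 0, -3, -3]
-      : [3, 0, 0]
dup    : [3, 0, 0, 0]
drop   : [3, 0, 0]
+      : [3, 0]
over   : [3, 0, 3]
rot    : [0, 3, 3]
drop   : [0, 3]
negate : [0, -3]
rot  — needs 3 operands, stack has 2 → underflow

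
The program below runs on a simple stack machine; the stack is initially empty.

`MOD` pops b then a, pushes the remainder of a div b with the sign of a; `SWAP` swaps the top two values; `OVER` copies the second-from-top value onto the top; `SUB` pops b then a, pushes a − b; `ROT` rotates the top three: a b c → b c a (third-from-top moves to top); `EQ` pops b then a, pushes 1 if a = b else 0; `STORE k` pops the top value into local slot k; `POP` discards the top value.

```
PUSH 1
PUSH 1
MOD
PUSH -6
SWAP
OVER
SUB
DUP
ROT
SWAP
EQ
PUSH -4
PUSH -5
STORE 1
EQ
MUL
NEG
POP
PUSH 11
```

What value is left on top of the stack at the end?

11

PUSH 1  → [1]
PUSH 1  → [1, 1]
MOD     → [0]
PUSH -6 → [0, -6]
SWAP    → [-6, 0]
OVER    → [-6, 0, -6]
SUB     → [-6, 6]
DUP     → [-6, 6, 6]
ROT     → [6, 6, -6]
SWAP    → [6, -6, 6]
EQ      → [6, 0]
PUSH -4 → [6, 0, -4]
PUSH -5 → [6, 0, -4, -5]
STORE 1 → [6, 0, -4]
EQ      → [6, 0]
MUL     → [0]
NEG     → [0]
POP     → []
PUSH 11 → [11]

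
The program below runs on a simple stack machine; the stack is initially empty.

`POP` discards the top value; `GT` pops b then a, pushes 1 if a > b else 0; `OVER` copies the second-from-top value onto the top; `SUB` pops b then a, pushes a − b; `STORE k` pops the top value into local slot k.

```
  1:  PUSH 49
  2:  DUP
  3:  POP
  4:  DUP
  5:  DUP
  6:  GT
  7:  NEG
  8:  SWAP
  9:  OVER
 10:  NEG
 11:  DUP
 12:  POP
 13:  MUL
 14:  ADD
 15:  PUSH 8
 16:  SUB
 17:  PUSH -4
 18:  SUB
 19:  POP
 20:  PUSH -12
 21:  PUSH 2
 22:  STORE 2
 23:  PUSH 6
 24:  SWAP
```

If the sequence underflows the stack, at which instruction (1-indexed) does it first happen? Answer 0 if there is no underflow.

PUSH 49   49
DUP       49 49
POP       49
DUP       49 49
DUP       49 49 49
GT        49 0
NEG       49 0
SWAP      0 49
OVER      0 49 0
NEG       0 49 0
DUP       0 49 0 0
POP       0 49 0
MUL       0 0
ADD       0
PUSH 8    0 8
SUB       -8
PUSH -4   -8 -4
SUB       -4
POP       (empty)
PUSH -12  -12
PUSH 2    -12 2
STORE 2   -12
PUSH 6    -12 6
SWAP      6 -12

0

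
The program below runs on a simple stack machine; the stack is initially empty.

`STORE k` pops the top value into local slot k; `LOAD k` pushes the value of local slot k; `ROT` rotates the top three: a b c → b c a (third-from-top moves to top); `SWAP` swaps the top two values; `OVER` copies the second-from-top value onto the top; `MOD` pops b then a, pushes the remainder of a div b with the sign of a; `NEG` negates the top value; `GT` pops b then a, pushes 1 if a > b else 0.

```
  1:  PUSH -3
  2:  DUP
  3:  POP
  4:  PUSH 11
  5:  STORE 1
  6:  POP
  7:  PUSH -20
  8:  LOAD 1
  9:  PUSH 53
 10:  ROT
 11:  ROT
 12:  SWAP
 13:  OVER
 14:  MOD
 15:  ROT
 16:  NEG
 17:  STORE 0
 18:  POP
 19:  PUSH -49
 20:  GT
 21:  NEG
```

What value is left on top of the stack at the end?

PUSH -3   [-3]
DUP       [-3, -3]
POP       [-3]
PUSH 11   [-3, 11]
STORE 1   [-3]
POP       []
PUSH -20  [-20]
LOAD 1    [-20, 11]
PUSH 53   [-20, 11, 53]
ROT       [11, 53, -20]
ROT       [53, -20, 11]
SWAP      [53, 11, -20]
OVER      [53, 11, -20, 11]
MOD       [53, 11, -9]
ROT       [11, -9, 53]
NEG       [11, -9, -53]
STORE 0   [11, -9]
POP       [11]
PUSH -49  [11, -49]
GT        [1]
NEG       [-1]

-1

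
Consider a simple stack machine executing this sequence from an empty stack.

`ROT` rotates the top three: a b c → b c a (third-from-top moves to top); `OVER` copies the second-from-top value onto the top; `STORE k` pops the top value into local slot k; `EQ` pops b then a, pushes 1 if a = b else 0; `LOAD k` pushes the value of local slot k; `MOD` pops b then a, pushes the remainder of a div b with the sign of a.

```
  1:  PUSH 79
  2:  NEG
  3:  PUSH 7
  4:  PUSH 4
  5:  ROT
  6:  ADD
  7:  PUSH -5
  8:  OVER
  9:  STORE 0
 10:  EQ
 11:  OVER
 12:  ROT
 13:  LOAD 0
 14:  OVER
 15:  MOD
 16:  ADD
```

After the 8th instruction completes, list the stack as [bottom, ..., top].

PUSH 79 -> [79]
NEG     -> [-79]
PUSH 7  -> [-79, 7]
PUSH 4  -> [-79, 7, 4]
ROT     -> [7, 4, -79]
ADD     -> [7, -75]
PUSH -5 -> [7, -75, -5]
OVER    -> [7, -75, -5, -75]

[7, -75, -5, -75]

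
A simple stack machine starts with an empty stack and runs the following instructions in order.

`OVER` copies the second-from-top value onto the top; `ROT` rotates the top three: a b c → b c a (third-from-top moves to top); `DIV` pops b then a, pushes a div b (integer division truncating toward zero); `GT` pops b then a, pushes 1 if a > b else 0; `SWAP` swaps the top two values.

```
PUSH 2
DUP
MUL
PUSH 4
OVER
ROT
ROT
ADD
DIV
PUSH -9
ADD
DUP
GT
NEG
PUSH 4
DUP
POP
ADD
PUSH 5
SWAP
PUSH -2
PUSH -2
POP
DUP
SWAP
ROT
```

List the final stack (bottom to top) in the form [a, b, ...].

[5, -2, -2, 4]

PUSH 2  → 2
DUP     → 2 2
MUL     → 4
PUSH 4  → 4 4
OVER    → 4 4 4
ROT     → 4 4 4
ROT     → 4 4 4
ADD     → 4 8
DIV     → 0
PUSH -9 → 0 -9
ADD     → -9
DUP     → -9 -9
GT      → 0
NEG     → 0
PUSH 4  → 0 4
DUP     → 0 4 4
POP     → 0 4
ADD     → 4
PUSH 5  → 4 5
SWAP    → 5 4
PUSH -2 → 5 4 -2
PUSH -2 → 5 4 -2 -2
POP     → 5 4 -2
DUP     → 5 4 -2 -2
SWAP    → 5 4 -2 -2
ROT     → 5 -2 -2 4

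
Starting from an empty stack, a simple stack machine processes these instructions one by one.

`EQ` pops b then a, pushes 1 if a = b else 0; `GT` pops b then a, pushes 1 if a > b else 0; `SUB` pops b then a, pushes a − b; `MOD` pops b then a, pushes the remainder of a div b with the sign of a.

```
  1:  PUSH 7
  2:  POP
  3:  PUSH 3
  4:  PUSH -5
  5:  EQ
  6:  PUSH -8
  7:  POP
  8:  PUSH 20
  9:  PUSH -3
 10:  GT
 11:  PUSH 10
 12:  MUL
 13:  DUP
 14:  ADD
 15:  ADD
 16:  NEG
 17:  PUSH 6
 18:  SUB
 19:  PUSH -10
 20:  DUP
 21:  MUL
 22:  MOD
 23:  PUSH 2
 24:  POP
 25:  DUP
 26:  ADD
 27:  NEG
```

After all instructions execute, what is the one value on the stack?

52

PUSH 7    [7]
POP       []
PUSH 3    [3]
PUSH -5   [3, -5]
EQ        [0]
PUSH -8   [0, -8]
POP       [0]
PUSH 20   [0, 20]
PUSH -3   [0, 20, -3]
GT        [0, 1]
PUSH 10   [0, 1, 10]
MUL       [0, 10]
DUP       [0, 10, 10]
ADD       [0, 20]
ADD       [20]
NEG       [-20]
PUSH 6    [-20, 6]
SUB       [-26]
PUSH -10  [-26, -10]
DUP       [-26, -10, -10]
MUL       [-26, 100]
MOD       [-26]
PUSH 2    [-26, 2]
POP       [-26]
DUP       [-26, -26]
ADD       [-52]
NEG       [52]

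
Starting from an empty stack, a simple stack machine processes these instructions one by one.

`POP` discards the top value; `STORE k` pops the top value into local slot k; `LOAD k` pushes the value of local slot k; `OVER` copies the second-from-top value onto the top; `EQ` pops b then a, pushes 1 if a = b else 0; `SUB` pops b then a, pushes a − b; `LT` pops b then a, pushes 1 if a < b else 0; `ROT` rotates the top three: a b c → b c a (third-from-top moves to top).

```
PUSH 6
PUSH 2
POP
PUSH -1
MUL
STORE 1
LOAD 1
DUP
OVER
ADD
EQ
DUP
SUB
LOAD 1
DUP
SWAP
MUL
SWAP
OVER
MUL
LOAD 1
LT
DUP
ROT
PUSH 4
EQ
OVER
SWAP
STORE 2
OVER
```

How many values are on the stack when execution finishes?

4

PUSH 6  : 6
PUSH 2  : 6 2
POP     : 6
PUSH -1 : 6 -1
MUL     : -6
STORE 1 : (empty)
LOAD 1  : -6
DUP     : -6 -6
OVER    : -6 -6 -6
ADD     : -6 -12
EQ      : 0
DUP     : 0 0
SUB     : 0
LOAD 1  : 0 -6
DUP     : 0 -6 -6
SWAP    : 0 -6 -6
MUL     : 0 36
SWAP    : 36 0
OVER    : 36 0 36
MUL     : 36 0
LOAD 1  : 36 0 -6
LT      : 36 0
DUP     : 36 0 0
ROT     : 0 0 36
PUSH 4  : 0 0 36 4
EQ      : 0 0 0
OVER    : 0 0 0 0
SWAP    : 0 0 0 0
STORE 2 : 0 0 0
OVER    : 0 0 0 0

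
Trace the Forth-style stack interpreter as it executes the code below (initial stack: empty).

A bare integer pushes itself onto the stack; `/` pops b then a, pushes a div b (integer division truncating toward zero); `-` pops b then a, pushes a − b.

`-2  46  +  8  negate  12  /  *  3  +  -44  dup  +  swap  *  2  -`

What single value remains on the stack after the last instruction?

-2     -> [-2]
46     -> [-2, 46]
+      -> [44]
8      -> [44, 8]
negate -> [44, -8]
12     -> [44, -8, 12]
/      -> [44, 0]
*      -> [0]
3      -> [0, 3]
+      -> [3]
-44    -> [3, -44]
dup    -> [3, -44, -44]
+      -> [3, -88]
swap   -> [-88, 3]
*      -> [-264]
2      -> [-264, 2]
-      -> [-266]

-266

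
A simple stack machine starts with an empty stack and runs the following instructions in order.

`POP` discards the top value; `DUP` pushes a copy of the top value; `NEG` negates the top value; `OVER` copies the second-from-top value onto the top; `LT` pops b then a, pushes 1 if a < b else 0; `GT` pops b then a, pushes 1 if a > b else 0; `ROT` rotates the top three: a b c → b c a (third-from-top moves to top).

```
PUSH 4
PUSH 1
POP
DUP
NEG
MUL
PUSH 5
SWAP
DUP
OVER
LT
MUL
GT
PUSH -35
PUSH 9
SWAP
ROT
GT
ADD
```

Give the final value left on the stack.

PUSH 4   -> 4
PUSH 1   -> 4 1
POP      -> 4
DUP      -> 4 4
NEG      -> 4 -4
MUL      -> -16
PUSH 5   -> -16 5
SWAP     -> 5 -16
DUP      -> 5 -16 -16
OVER     -> 5 -16 -16 -16
LT       -> 5 -16 0
MUL      -> 5 0
GT       -> 1
PUSH -35 -> 1 -35
PUSH 9   -> 1 -35 9
SWAP     -> 1 9 -35
ROT      -> 9 -35 1
GT       -> 9 0
ADD      -> 9

9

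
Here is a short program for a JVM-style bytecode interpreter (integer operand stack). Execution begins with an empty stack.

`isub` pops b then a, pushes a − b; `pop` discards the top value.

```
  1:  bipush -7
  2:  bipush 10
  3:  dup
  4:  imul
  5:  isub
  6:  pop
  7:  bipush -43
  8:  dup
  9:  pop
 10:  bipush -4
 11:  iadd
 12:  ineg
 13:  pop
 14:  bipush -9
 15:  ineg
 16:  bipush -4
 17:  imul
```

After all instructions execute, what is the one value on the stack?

bipush -7   -7
bipush 10   -7 10
dup         -7 10 10
imul        -7 100
isub        -107
pop         (empty)
bipush -43  -43
dup         -43 -43
pop         -43
bipush -4   -43 -4
iadd        -47
ineg        47
pop         (empty)
bipush -9   -9
ineg        9
bipush -4   9 -4
imul        -36

-36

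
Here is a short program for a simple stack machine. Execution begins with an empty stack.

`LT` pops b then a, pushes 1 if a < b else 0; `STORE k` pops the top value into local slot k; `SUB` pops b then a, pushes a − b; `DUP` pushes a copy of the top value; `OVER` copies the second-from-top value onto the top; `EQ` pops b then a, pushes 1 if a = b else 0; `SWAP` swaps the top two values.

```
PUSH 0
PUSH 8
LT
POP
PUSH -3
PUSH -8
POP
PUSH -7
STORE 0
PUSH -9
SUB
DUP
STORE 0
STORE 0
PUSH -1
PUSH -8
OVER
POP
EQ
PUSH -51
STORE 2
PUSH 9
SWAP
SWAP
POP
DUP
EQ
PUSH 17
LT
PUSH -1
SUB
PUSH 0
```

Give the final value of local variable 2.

-51

PUSH 0   : 0
PUSH 8   : 0 8
LT       : 1
POP      : (empty)
PUSH -3  : -3
PUSH -8  : -3 -8
POP      : -3
PUSH -7  : -3 -7
STORE 0  : -3
PUSH -9  : -3 -9
SUB      : 6
DUP      : 6 6
STORE 0  : 6
STORE 0  : (empty)
PUSH -1  : -1
PUSH -8  : -1 -8
OVER     : -1 -8 -1
POP      : -1 -8
EQ       : 0
PUSH -51 : 0 -51
STORE 2  : 0
PUSH 9   : 0 9
SWAP     : 9 0
SWAP     : 0 9
POP      : 0
DUP      : 0 0
EQ       : 1
PUSH 17  : 1 17
LT       : 1
PUSH -1  : 1 -1
SUB      : 2
PUSH 0   : 2 0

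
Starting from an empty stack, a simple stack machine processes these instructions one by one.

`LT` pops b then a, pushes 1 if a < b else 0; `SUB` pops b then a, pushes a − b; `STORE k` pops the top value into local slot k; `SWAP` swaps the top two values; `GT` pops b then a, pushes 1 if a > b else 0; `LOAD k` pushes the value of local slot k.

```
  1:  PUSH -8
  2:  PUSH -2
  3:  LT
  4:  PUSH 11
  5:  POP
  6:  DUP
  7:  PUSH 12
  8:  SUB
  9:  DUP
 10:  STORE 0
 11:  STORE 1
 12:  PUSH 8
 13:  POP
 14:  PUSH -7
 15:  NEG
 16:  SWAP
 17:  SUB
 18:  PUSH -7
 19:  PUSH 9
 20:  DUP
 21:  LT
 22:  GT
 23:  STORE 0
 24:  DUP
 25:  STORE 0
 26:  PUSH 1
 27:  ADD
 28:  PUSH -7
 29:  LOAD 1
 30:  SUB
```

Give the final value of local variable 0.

6

PUSH -8 : [-8]
PUSH -2 : [-8, -2]
LT      : [1]
PUSH 11 : [1, 11]
POP     : [1]
DUP     : [1, 1]
PUSH 12 : [1, 1, 12]
SUB     : [1, -11]
DUP     : [1, -11, -11]
STORE 0 : [1, -11]
STORE 1 : [1]
PUSH 8  : [1, 8]
POP     : [1]
PUSH -7 : [1, -7]
NEG     : [1, 7]
SWAP    : [7, 1]
SUB     : [6]
PUSH -7 : [6, -7]
PUSH 9  : [6, -7, 9]
DUP     : [6, -7, 9, 9]
LT      : [6, -7, 0]
GT      : [6, 0]
STORE 0 : [6]
DUP     : [6, 6]
STORE 0 : [6]
PUSH 1  : [6, 1]
ADD     : [7]
PUSH -7 : [7, -7]
LOAD 1  : [7, -7, -11]
SUB     : [7, 4]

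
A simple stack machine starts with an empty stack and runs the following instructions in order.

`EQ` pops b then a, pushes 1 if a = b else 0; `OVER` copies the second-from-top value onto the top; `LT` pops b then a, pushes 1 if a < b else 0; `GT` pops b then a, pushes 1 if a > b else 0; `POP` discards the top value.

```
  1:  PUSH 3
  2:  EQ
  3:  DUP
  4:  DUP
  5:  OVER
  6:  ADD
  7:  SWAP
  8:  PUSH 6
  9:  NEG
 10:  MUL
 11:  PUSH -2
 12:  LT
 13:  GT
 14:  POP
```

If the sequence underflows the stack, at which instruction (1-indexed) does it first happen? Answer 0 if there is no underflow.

PUSH 3 -> 3
EQ  — needs 2 operands, stack has 1 → underflow

2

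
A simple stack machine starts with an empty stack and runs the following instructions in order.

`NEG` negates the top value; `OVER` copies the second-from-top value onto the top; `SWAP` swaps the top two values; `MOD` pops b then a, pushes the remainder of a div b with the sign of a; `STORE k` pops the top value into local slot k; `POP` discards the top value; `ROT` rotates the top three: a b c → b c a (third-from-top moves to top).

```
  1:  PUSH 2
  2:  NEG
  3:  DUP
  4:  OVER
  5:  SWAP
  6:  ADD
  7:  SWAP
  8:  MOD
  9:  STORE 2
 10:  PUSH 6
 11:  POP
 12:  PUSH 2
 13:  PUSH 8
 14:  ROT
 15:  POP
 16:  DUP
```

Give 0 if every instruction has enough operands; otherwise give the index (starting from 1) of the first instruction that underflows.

PUSH 2   [2]
NEG      [-2]
DUP      [-2, -2]
OVER     [-2, -2, -2]
SWAP     [-2, -2, -2]
ADD      [-2, -4]
SWAP     [-4, -2]
MOD      [0]
STORE 2  []
PUSH 6   [6]
POP      []
PUSH 2   [2]
PUSH 8   [2, 8]
ROT  — needs 3 operands, stack has 2 → underflow

14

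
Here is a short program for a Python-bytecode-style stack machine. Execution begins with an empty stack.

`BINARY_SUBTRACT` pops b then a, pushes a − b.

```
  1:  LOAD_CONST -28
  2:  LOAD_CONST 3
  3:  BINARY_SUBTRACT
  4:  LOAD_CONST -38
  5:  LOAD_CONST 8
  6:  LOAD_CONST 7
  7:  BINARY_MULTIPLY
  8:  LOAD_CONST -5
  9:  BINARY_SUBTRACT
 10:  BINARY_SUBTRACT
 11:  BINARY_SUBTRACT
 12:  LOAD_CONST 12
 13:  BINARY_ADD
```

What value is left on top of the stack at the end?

LOAD_CONST -28  -> -28
LOAD_CONST 3    -> -28 3
BINARY_SUBTRACT -> -31
LOAD_CONST -38  -> -31 -38
LOAD_CONST 8    -> -31 -38 8
LOAD_CONST 7    -> -31 -38 8 7
BINARY_MULTIPLY -> -31 -38 56
LOAD_CONST -5   -> -31 -38 56 -5
BINARY_SUBTRACT -> -31 -38 61
BINARY_SUBTRACT -> -31 -99
BINARY_SUBTRACT -> 68
LOAD_CONST 12   -> 68 12
BINARY_ADD      -> 80

80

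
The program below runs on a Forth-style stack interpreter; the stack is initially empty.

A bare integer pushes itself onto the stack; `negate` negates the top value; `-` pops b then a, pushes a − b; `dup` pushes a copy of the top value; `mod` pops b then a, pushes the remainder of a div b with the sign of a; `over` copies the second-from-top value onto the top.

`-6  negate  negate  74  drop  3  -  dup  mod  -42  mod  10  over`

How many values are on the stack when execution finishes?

3

-6     : [-6]
negate : [6]
negate : [-6]
74     : [-6, 74]
drop   : [-6]
3      : [-6, 3]
-      : [-9]
dup    : [-9, -9]
mod    : [0]
-42    : [0, -42]
mod    : [0]
10     : [0, 10]
over   : [0, 10, 0]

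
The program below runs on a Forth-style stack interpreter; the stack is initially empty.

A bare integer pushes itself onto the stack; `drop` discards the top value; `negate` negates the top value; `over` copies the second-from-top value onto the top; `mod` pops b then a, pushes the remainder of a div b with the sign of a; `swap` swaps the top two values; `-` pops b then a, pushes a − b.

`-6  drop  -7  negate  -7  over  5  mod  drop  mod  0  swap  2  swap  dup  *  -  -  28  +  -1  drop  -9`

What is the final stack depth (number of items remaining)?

2

-6     : -6
drop   : (empty)
-7     : -7
negate : 7
-7     : 7 -7
over   : 7 -7 7
5      : 7 -7 7 5
mod    : 7 -7 2
drop   : 7 -7
mod    : 0
0      : 0 0
swap   : 0 0
2      : 0 0 2
swap   : 0 2 0
dup    : 0 2 0 0
*      : 0 2 0
-      : 0 2
-      : -2
28     : -2 28
+      : 26
-1     : 26 -1
drop   : 26
-9     : 26 -9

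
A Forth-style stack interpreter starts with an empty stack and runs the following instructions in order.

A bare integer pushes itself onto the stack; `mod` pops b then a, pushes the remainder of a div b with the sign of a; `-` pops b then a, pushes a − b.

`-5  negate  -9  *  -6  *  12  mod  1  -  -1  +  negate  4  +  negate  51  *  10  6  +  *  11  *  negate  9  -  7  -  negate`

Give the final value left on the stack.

16

-5      [-5]
negate  [5]
-9      [5, -9]
*       [-45]
-6      [-45, -6]
*       [270]
12      [270, 12]
mod     [6]
1       [6, 1]
-       [5]
-1      [5, -1]
+       [4]
negate  [-4]
4       [-4, 4]
+       [0]
negate  [0]
51      [0, 51]
*       [0]
10      [0, 10]
6       [0, 10, 6]
+       [0, 16]
*       [0]
11      [0, 11]
*       [0]
negate  [0]
9       [0, 9]
-       [-9]
7       [-9, 7]
-       [-16]
negate  [16]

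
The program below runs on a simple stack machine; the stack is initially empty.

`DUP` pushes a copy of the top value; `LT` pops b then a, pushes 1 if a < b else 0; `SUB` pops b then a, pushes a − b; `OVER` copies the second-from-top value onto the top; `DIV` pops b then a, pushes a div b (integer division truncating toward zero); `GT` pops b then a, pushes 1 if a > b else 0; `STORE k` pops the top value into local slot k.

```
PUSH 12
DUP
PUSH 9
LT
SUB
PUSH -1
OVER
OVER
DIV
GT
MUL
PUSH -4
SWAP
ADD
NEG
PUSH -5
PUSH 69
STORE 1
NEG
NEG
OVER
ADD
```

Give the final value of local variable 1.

69

PUSH 12 -> [12]
DUP     -> [12, 12]
PUSH 9  -> [12, 12, 9]
LT      -> [12, 0]
SUB     -> [12]
PUSH -1 -> [12, -1]
OVER    -> [12, -1, 12]
OVER    -> [12, -1, 12, -1]
DIV     -> [12, -1, -12]
GT      -> [12, 1]
MUL     -> [12]
PUSH -4 -> [12, -4]
SWAP    -> [-4, 12]
ADD     -> [8]
NEG     -> [-8]
PUSH -5 -> [-8, -5]
PUSH 69 -> [-8, -5, 69]
STORE 1 -> [-8, -5]
NEG     -> [-8, 5]
NEG     -> [-8, -5]
OVER    -> [-8, -5, -8]
ADD     -> [-8, -13]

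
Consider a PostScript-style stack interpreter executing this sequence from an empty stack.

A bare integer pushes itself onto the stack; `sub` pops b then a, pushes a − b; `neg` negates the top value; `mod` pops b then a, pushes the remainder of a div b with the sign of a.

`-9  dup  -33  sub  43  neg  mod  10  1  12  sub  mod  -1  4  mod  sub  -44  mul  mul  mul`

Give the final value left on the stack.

104544

-9  → -9
dup → -9 -9
-33 → -9 -9 -33
sub → -9 24
43  → -9 24 43
neg → -9 24 -43
mod → -9 24
10  → -9 24 10
1   → -9 24 10 1
12  → -9 24 10 1 12
sub → -9 24 10 -11
mod → -9 24 10
-1  → -9 24 10 -1
4   → -9 24 10 -1 4
mod → -9 24 10 -1
sub → -9 24 11
-44 → -9 24 11 -44
mul → -9 24 -484
mul → -9 -11616
mul → 104544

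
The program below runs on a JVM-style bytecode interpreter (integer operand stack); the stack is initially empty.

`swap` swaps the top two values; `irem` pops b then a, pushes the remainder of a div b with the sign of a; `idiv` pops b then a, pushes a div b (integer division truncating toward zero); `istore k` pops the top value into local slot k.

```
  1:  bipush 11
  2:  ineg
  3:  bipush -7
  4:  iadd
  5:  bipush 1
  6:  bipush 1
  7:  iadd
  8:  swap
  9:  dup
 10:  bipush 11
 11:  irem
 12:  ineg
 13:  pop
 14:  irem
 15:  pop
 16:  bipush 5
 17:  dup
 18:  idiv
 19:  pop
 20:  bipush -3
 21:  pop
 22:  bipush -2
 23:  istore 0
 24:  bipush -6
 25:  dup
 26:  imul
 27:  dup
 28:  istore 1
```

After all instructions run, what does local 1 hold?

bipush 11 → 11
ineg      → -11
bipush -7 → -11 -7
iadd      → -18
bipush 1  → -18 1
bipush 1  → -18 1 1
iadd      → -18 2
swap      → 2 -18
dup       → 2 -18 -18
bipush 11 → 2 -18 -18 11
irem      → 2 -18 -7
ineg      → 2 -18 7
pop       → 2 -18
irem      → 2
pop       → (empty)
bipush 5  → 5
dup       → 5 5
idiv      → 1
pop       → (empty)
bipush -3 → -3
pop       → (empty)
bipush -2 → -2
istore 0  → (empty)
bipush -6 → -6
dup       → -6 -6
imul      → 36
dup       → 36 36
istore 1  → 36

36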